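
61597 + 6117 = 67714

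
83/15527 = 83/15527   =  0.01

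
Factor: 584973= 3^2*64997^1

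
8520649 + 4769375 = 13290024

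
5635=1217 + 4418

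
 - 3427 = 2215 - 5642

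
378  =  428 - 50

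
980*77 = 75460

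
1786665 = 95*18807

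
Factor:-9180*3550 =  - 32589000  =  -2^3 * 3^3*5^3*17^1*71^1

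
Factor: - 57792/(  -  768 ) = 2^( - 2)*7^1*43^1=301/4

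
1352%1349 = 3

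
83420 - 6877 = 76543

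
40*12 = 480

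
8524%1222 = 1192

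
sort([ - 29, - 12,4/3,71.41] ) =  [ - 29 ,-12,4/3 , 71.41 ] 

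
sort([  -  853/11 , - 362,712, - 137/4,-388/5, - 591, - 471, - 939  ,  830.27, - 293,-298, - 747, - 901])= [ - 939, - 901, - 747, - 591, - 471, - 362, - 298, - 293, - 388/5, - 853/11, - 137/4, 712, 830.27]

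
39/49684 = 39/49684 = 0.00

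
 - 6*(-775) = 4650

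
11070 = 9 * 1230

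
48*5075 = 243600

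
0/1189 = 0 = 0.00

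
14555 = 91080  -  76525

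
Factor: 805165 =5^1*161033^1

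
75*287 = 21525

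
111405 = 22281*5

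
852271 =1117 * 763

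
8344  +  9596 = 17940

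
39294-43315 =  - 4021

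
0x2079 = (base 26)C7J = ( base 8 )20171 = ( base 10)8313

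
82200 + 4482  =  86682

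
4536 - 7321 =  - 2785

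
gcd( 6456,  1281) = 3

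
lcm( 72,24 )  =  72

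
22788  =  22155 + 633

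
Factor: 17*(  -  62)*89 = -93806  =  -  2^1*17^1 * 31^1*89^1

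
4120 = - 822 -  - 4942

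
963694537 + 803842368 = 1767536905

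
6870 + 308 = 7178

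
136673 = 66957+69716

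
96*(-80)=-7680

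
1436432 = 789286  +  647146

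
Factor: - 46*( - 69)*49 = 155526 = 2^1*3^1*7^2*23^2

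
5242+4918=10160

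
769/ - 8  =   - 97+7/8=- 96.12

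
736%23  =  0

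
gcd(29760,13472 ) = 32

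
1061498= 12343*86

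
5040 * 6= 30240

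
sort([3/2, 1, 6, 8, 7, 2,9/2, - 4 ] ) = [ - 4, 1,3/2,2,  9/2, 6 , 7, 8]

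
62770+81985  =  144755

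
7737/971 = 7+ 940/971 = 7.97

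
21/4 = 5 + 1/4 =5.25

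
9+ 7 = 16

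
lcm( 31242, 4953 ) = 406146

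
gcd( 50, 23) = 1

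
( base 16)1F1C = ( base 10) 7964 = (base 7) 32135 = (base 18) 16A8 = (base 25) cie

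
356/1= 356 = 356.00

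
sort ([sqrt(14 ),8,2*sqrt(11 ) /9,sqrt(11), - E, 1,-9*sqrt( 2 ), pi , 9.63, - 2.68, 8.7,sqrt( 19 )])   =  [- 9 *sqrt( 2), -E,- 2.68,2 * sqrt(11)/9,1, pi, sqrt(11),sqrt(14 ), sqrt ( 19),8,8.7,  9.63 ] 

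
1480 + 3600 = 5080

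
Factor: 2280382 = 2^1*13^1* 229^1*383^1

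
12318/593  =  12318/593 = 20.77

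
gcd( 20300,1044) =116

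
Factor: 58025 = 5^2*11^1*211^1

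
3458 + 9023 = 12481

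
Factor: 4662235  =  5^1*932447^1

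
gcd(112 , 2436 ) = 28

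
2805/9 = 311 + 2/3= 311.67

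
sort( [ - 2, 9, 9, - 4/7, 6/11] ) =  [-2, - 4/7,6/11,9,9 ] 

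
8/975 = 8/975 = 0.01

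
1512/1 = 1512=1512.00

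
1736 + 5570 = 7306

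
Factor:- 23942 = -2^1*11971^1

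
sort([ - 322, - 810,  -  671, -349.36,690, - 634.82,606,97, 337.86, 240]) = [-810, - 671, - 634.82, -349.36, - 322, 97,  240, 337.86, 606,690]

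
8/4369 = 8/4369 = 0.00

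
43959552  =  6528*6734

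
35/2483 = 35/2483 = 0.01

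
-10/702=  - 1 + 346/351 = - 0.01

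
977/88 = 977/88 = 11.10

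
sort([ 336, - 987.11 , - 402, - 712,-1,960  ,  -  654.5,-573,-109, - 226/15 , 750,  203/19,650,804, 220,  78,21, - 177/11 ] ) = [-987.11, - 712, - 654.5, - 573, -402  , - 109,-177/11, - 226/15,- 1 , 203/19,21, 78,220,336,650,750,804, 960 ] 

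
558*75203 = 41963274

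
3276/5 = 655 +1/5= 655.20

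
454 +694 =1148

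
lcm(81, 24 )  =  648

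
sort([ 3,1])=[ 1  ,  3]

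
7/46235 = 1/6605 = 0.00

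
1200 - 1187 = 13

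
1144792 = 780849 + 363943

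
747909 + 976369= 1724278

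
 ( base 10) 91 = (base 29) 34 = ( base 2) 1011011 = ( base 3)10101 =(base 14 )67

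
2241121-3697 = 2237424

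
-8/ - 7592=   1/949 = 0.00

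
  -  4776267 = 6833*( - 699 )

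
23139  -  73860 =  - 50721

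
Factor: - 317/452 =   -  2^( -2)*113^(-1 )*317^1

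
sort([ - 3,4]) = [- 3 , 4]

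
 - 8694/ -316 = 27 + 81/158 = 27.51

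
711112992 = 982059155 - 270946163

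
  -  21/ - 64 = 21/64=0.33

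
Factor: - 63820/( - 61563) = 2^2 * 3^( - 1 )*5^1*3191^1*20521^( - 1 )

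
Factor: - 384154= -2^1*241^1*797^1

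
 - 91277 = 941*( - 97)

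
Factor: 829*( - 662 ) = -2^1*  331^1*829^1  =  -548798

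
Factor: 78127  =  7^1*11161^1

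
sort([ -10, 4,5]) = [ - 10,4,5 ] 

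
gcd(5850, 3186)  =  18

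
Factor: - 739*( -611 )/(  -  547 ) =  - 451529/547=- 13^1*47^1*547^( - 1 )*739^1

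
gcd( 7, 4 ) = 1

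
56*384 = 21504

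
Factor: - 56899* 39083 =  - 2223783617 = - 11^2 *17^2*19^1*3347^1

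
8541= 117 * 73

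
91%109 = 91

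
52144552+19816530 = 71961082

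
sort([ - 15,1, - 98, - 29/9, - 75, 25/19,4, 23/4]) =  [-98, - 75,  -  15, - 29/9, 1,25/19, 4, 23/4]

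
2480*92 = 228160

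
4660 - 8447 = -3787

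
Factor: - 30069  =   - 3^2*13^1 * 257^1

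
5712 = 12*476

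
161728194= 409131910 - 247403716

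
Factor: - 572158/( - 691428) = 286079/345714= 2^( - 1 )*3^ ( - 1)*43^1*157^( - 1)*367^ ( - 1)*6653^1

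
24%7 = 3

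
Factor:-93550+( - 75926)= -2^2*3^1*29^1*487^1 = -169476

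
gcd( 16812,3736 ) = 1868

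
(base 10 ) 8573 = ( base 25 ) dhn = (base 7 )33665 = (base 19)14E4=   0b10000101111101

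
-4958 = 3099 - 8057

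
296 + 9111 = 9407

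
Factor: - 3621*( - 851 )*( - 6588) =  - 20300730948=- 2^2*3^4  *  17^1*23^1*37^1*61^1*71^1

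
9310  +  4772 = 14082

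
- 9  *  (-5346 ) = 48114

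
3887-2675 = 1212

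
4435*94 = 416890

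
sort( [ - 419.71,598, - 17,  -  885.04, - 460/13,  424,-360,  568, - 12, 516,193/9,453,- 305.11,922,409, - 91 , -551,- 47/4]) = [ -885.04,-551,-419.71,-360, - 305.11, - 91, - 460/13,- 17, - 12, - 47/4,193/9,409,424,453,516,568,598,922]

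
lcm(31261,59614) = 2563402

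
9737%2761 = 1454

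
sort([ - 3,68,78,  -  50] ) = [- 50, - 3,68,78 ] 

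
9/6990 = 3/2330= 0.00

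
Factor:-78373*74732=-2^2*7^1*17^1*157^1*181^1*433^1 =-5856971036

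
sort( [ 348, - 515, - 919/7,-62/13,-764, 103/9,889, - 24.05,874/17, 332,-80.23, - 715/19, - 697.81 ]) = [ - 764,-697.81 , - 515,-919/7, - 80.23,-715/19, - 24.05, - 62/13, 103/9,874/17, 332,348,889 ] 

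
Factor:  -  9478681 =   -  9478681^1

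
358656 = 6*59776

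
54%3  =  0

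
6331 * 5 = 31655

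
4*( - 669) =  - 2676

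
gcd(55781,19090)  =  1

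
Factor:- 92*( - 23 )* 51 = 2^2* 3^1 * 17^1*23^2 = 107916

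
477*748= 356796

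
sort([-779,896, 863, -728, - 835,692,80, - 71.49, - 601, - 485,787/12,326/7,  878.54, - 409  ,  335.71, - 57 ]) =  [ - 835, - 779, -728, - 601, - 485, - 409, - 71.49, - 57,326/7, 787/12 , 80,  335.71,692, 863,878.54,896 ]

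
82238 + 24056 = 106294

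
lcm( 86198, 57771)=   5430474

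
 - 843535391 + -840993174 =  - 1684528565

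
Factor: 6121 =6121^1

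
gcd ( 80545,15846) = 1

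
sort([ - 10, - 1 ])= [ - 10, -1 ] 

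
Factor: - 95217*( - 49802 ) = 4741997034= 2^1 * 3^1*17^1*37^1*673^1*1867^1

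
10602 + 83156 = 93758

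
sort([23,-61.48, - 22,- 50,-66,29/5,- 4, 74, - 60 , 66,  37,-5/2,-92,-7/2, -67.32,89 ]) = [ - 92, -67.32, -66, - 61.48, - 60, - 50, - 22, - 4, - 7/2, - 5/2, 29/5, 23, 37,66,74,89 ]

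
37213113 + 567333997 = 604547110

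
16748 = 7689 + 9059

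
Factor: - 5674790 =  - 2^1 * 5^1 * 11^1 * 23^1 * 2243^1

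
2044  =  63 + 1981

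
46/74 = 23/37 = 0.62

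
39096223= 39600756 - 504533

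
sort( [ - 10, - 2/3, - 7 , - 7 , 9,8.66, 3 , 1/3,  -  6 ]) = [ - 10, - 7, - 7, - 6, - 2/3,1/3,3,8.66,9 ]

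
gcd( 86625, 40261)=1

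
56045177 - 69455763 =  - 13410586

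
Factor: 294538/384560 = 2^(-3)*5^(-1)*11^(  -  1)*337^1  =  337/440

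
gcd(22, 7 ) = 1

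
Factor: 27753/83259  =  1/3=3^( - 1 ) 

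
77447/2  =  77447/2 =38723.50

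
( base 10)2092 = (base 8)4054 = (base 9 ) 2774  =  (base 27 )2ND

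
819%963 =819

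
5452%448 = 76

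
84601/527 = 160+281/527 = 160.53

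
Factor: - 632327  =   - 632327^1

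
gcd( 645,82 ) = 1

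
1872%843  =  186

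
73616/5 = 73616/5 = 14723.20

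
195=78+117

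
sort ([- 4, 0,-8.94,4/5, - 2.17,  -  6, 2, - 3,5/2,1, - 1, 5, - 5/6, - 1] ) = [  -  8.94,-6,-4,-3, - 2.17, - 1, - 1, - 5/6, 0, 4/5,1,2,5/2,5 ]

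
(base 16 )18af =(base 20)ffj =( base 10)6319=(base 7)24265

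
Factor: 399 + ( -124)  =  275 = 5^2*11^1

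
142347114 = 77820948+64526166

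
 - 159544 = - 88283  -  71261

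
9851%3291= 3269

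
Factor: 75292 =2^2*7^1 *2689^1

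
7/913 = 7/913 = 0.01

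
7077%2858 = 1361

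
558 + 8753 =9311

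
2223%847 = 529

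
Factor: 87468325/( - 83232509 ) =-5^2*7^1*109^( - 1 )*499819^1*763601^( - 1 )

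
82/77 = 82/77= 1.06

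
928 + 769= 1697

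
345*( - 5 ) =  - 1725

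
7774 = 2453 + 5321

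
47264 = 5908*8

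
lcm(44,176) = 176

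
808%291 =226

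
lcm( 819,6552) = 6552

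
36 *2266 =81576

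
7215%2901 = 1413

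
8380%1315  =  490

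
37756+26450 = 64206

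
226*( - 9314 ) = -2104964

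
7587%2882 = 1823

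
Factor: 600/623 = 2^3*3^1*5^2 * 7^( - 1 )*89^( -1) 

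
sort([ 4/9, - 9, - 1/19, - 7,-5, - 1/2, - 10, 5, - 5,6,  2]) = [ - 10,  -  9, -7,-5, - 5,-1/2, - 1/19,  4/9, 2,5, 6]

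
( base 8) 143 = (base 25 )3O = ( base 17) 5E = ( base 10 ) 99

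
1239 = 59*21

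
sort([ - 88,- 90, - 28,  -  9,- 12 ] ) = [ - 90,-88 , - 28, - 12, - 9 ] 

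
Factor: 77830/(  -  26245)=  - 2^1*29^ ( - 1 )  *43^1= - 86/29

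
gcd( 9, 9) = 9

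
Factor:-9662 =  - 2^1*4831^1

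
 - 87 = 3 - 90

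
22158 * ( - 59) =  - 1307322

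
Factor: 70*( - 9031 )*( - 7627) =2^1* 5^1*7^1 * 11^1*29^1*263^1*821^1=4821560590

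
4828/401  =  12  +  16/401 = 12.04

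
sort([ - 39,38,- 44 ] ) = [ - 44,-39,  38 ] 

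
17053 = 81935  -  64882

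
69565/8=69565/8 =8695.62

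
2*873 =1746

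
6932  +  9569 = 16501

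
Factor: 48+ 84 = 2^2*3^1*11^1 = 132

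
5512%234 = 130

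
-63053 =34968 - 98021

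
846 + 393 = 1239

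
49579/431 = 115 + 14/431 = 115.03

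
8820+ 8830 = 17650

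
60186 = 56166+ 4020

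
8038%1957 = 210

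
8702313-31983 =8670330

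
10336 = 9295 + 1041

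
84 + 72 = 156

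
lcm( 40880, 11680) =81760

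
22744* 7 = 159208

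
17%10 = 7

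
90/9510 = 3/317 = 0.01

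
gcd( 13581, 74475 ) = 9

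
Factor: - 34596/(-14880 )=93/40 =2^ (-3)* 3^1*5^(  -  1)*31^1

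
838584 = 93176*9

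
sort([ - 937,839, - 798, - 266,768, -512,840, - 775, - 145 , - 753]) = [ - 937, - 798, - 775 ,-753, - 512,-266, - 145,768,  839,840]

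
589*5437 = 3202393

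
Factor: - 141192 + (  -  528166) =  - 2^1*17^1*19687^1 = -669358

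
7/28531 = 7/28531 = 0.00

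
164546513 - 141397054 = 23149459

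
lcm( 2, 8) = 8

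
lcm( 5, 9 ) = 45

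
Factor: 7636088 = 2^3*113^1*8447^1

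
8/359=8/359 = 0.02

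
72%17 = 4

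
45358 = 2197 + 43161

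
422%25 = 22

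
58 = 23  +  35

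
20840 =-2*(-10420) 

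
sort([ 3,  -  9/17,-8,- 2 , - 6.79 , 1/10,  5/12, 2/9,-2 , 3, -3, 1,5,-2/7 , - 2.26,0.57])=[-8,-6.79,-3, - 2.26, - 2, - 2,-9/17, - 2/7, 1/10,2/9, 5/12,0.57,1, 3, 3,5] 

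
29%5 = 4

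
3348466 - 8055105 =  - 4706639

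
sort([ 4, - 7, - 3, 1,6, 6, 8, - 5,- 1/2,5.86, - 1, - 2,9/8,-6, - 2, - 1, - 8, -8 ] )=[-8,-8, - 7, - 6  , - 5, - 3, - 2,-2 , - 1, - 1, - 1/2, 1,9/8, 4, 5.86 , 6,6,  8 ]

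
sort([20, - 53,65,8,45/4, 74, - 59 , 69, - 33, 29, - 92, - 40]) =[-92, - 59, - 53, - 40, - 33,8,45/4,20, 29, 65,69,74]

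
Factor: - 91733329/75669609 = - 3^ ( - 1)*19^ ( - 1)*23^( - 1) * 1549^1*57719^(- 1 ) * 59221^1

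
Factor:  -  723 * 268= - 2^2*3^1 * 67^1*241^1 =-193764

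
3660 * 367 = 1343220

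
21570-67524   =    -  45954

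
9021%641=47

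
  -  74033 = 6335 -80368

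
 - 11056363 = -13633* 811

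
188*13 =2444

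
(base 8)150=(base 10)104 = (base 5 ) 404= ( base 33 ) 35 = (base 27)3N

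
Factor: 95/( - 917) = -5^1*7^( - 1) *19^1*131^( - 1)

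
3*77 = 231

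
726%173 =34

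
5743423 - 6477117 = -733694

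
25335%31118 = 25335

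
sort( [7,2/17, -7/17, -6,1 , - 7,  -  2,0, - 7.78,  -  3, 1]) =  [  -  7.78, - 7,  -  6, - 3 , - 2,-7/17, 0, 2/17,1, 1 , 7] 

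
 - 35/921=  - 1 + 886/921 = -0.04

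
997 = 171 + 826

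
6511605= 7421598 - 909993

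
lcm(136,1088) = 1088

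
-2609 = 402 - 3011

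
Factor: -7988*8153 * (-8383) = 2^2 * 31^1*83^1*101^1*263^1*1997^1 = 545952632812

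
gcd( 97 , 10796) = 1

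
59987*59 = 3539233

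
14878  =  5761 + 9117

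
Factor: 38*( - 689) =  - 26182 =- 2^1*13^1*19^1*53^1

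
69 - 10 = 59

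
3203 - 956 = 2247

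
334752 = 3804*88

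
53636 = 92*583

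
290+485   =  775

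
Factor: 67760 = 2^4*5^1*7^1*11^2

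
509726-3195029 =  - 2685303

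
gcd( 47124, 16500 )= 132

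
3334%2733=601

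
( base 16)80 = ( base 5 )1003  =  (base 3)11202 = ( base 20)68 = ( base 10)128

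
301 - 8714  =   - 8413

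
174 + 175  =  349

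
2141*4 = 8564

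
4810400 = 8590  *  560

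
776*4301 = 3337576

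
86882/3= 86882/3 = 28960.67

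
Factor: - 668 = - 2^2*167^1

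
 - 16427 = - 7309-9118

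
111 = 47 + 64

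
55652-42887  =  12765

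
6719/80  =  6719/80 = 83.99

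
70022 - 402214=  - 332192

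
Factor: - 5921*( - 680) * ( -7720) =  - 31082881600 =- 2^6*5^2* 17^1 * 31^1*191^1*193^1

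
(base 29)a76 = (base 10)8619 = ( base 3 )102211020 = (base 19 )14GC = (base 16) 21ab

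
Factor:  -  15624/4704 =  - 2^( - 2)*3^1*7^(  -  1 )*31^1 =- 93/28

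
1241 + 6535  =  7776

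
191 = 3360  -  3169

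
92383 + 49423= 141806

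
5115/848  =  6 + 27/848 = 6.03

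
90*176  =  15840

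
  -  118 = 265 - 383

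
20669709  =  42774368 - 22104659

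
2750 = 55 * 50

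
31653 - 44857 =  - 13204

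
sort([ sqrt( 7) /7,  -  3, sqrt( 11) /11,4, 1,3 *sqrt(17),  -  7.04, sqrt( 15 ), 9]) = [ - 7.04 , - 3,sqrt( 11) /11, sqrt( 7) /7,  1, sqrt( 15),4, 9, 3*sqrt( 17) ] 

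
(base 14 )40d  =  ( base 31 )pm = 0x31d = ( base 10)797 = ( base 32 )ot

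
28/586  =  14/293 =0.05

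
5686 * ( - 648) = -3684528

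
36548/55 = 664 + 28/55 = 664.51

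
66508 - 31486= 35022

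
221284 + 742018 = 963302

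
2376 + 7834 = 10210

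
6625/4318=6625/4318 = 1.53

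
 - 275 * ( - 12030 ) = 3308250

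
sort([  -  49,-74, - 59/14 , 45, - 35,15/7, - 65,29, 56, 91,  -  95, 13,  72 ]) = [-95, - 74, - 65,  -  49,  -  35, - 59/14,  15/7,13, 29,45 , 56,72,91] 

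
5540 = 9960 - 4420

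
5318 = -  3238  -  -8556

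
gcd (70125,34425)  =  1275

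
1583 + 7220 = 8803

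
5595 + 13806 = 19401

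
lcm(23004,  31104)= 2208384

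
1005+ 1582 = 2587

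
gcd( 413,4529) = 7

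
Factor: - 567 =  - 3^4*7^1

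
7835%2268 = 1031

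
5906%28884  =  5906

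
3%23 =3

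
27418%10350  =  6718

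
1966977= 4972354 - 3005377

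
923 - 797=126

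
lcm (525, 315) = 1575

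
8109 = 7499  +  610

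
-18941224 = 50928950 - 69870174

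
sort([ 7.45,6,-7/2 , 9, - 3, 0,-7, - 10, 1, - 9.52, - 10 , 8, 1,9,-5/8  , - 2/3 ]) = [-10, - 10,-9.52,  -  7, - 7/2, - 3,-2/3,-5/8,0,1, 1, 6,7.45,8,9,9]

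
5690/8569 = 5690/8569 = 0.66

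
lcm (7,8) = 56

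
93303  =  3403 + 89900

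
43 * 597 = 25671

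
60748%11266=4418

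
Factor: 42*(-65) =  - 2730 = -  2^1*3^1*5^1* 7^1 * 13^1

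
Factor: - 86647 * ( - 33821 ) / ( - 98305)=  - 5^( -1)*11^1 * 31^1*1091^1 * 7877^1 *19661^( - 1) = - 2930488187/98305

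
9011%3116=2779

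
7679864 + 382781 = 8062645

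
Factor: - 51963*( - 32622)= 2^1*3^2*5437^1 *17321^1 =1695136986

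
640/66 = 320/33 = 9.70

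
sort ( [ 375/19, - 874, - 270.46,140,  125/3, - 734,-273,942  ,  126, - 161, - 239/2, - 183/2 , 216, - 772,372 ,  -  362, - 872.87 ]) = [ - 874, - 872.87, - 772, - 734, - 362, - 273,  -  270.46, - 161, - 239/2,- 183/2,375/19, 125/3,126,140,216 , 372,  942 ]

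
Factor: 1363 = 29^1*47^1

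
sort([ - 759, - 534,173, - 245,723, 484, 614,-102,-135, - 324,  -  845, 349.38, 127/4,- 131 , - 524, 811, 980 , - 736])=[ - 845, - 759 , - 736,  -  534, - 524,-324,-245, - 135 , - 131, - 102,127/4, 173, 349.38, 484, 614, 723 , 811, 980 ] 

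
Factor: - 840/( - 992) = 2^( - 2 )*3^1 *5^1 * 7^1 * 31^( - 1 ) = 105/124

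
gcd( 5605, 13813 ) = 19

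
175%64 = 47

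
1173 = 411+762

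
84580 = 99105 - 14525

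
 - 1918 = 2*( - 959 ) 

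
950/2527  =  50/133 = 0.38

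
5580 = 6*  930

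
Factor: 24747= 3^1*73^1 * 113^1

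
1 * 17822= 17822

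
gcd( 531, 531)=531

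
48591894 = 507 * 95842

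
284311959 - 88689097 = 195622862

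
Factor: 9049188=2^2* 3^1*754099^1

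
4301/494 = 4301/494 =8.71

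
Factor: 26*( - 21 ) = -546 = -  2^1 * 3^1*7^1*13^1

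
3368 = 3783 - 415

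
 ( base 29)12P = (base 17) 336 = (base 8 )1634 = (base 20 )264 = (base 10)924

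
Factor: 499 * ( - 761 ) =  - 379739 =- 499^1*761^1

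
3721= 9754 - 6033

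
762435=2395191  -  1632756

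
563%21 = 17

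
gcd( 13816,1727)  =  1727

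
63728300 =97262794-33534494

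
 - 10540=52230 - 62770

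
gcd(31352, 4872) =8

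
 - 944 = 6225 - 7169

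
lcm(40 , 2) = 40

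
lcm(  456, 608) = 1824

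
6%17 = 6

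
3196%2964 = 232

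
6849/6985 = 6849/6985 =0.98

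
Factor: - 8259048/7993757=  - 2^3 *3^2*7^2 * 17^(-1 ) * 431^(-1)*1091^( - 1)*2341^1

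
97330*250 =24332500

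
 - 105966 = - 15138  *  7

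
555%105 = 30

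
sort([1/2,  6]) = [1/2  ,  6]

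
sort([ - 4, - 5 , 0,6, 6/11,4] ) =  [ - 5,-4,0,6/11, 4 , 6 ] 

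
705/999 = 235/333 = 0.71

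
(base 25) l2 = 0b1000001111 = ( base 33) fw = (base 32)GF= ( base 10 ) 527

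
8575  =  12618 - 4043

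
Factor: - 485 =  - 5^1*97^1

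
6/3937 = 6/3937=0.00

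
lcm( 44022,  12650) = 1100550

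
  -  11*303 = - 3333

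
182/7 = 26= 26.00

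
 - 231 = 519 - 750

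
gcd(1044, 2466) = 18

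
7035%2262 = 249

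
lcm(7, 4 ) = 28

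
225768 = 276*818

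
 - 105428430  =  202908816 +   -  308337246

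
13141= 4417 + 8724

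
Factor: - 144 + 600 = 2^3*3^1*19^1 = 456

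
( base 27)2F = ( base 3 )2120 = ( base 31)27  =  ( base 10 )69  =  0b1000101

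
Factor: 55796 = 2^2*13^1*29^1 * 37^1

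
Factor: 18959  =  18959^1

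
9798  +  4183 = 13981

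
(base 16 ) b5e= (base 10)2910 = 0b101101011110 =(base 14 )10bc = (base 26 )47o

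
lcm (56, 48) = 336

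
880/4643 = 880/4643 = 0.19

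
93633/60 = 1560+11/20 =1560.55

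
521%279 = 242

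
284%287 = 284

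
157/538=157/538 = 0.29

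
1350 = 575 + 775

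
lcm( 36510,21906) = 109530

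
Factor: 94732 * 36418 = 3449949976 = 2^3*11^1 * 131^1*139^1 * 2153^1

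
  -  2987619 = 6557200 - 9544819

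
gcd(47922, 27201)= 3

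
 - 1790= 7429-9219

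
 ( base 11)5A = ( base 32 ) 21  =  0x41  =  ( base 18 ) 3b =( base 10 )65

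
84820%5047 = 4068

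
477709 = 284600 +193109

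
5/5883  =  5/5883 = 0.00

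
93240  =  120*777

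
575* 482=277150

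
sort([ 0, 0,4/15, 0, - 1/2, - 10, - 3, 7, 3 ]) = [ - 10,- 3, - 1/2, 0,0, 0,4/15, 3, 7] 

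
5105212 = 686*7442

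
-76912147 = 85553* ( - 899 ) 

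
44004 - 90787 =  -  46783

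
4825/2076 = 4825/2076 = 2.32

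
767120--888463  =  1655583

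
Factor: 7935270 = 2^1*3^1*5^1 * 7^1*29^1*1303^1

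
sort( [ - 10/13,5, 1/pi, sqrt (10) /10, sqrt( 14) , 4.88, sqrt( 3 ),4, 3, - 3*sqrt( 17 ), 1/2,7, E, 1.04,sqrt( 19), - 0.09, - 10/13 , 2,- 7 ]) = [ - 3*sqrt( 17 ), - 7, - 10/13, - 10/13, - 0.09, sqrt ( 10 ) /10,  1/pi, 1/2, 1.04,sqrt( 3 ), 2, E,3, sqrt( 14), 4, sqrt(19 ), 4.88,5, 7] 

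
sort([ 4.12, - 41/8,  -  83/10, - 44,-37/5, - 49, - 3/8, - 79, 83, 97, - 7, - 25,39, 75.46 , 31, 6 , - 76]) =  [ - 79,  -  76,-49, - 44,-25, - 83/10, - 37/5, - 7, - 41/8 , -3/8 , 4.12, 6,  31,39, 75.46,83,97 ]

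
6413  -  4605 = 1808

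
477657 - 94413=383244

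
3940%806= 716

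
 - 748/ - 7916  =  187/1979 =0.09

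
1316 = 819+497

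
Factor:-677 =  -677^1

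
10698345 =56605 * 189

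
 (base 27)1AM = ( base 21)26d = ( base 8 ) 1775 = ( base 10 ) 1021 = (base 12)711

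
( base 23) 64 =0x8e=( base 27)57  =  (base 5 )1032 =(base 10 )142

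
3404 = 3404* 1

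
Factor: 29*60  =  1740 =2^2*3^1*5^1*29^1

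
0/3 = 0= 0.00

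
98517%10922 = 219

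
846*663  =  560898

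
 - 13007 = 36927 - 49934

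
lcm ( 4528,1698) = 13584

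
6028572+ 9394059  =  15422631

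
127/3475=127/3475 =0.04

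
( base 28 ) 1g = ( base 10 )44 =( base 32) 1c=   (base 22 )20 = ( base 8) 54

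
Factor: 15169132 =2^2*11^1*344753^1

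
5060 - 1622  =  3438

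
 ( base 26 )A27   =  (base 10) 6819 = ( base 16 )1AA3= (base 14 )26b1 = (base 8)15243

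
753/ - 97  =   -8 + 23/97 = - 7.76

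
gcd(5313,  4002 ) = 69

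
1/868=1/868 =0.00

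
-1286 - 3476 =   -  4762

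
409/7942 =409/7942= 0.05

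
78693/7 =78693/7 = 11241.86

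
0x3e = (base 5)222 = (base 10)62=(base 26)2A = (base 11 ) 57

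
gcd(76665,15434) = 1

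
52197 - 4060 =48137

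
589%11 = 6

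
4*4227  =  16908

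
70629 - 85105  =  -14476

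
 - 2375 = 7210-9585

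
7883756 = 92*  85693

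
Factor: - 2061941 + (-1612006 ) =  - 3673947 = - 3^1* 271^1* 4519^1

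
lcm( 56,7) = 56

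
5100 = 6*850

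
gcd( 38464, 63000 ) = 8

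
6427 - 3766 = 2661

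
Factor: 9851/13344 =2^( - 5 )*3^( - 1 )*139^( - 1 )*9851^1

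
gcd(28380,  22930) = 10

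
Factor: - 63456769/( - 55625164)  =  2^( - 2)*7^(-1)* 79^(-1)*1163^1*25147^( - 1 )*54563^1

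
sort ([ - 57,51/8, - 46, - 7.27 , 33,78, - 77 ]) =[ - 77, - 57, - 46, - 7.27,51/8 , 33,  78 ]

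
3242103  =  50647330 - 47405227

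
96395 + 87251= 183646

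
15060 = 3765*4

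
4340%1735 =870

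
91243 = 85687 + 5556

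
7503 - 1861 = 5642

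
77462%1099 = 532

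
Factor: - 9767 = -9767^1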